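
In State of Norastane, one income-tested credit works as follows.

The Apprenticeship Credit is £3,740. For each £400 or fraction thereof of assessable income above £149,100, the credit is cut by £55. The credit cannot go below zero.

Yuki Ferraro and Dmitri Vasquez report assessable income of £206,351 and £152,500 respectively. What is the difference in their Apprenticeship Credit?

£3,245

Yuki (£206,351): Apprenticeship Credit: income exceeds £149,100 by £57,251 → 144 increments × £55 = £7,920 ≥ base, so the credit is £0.
Dmitri (£152,500): Apprenticeship Credit: income exceeds £149,100 by £3,400, which is 9 full-or-partial £400 increments; reduction = 9 × £55 = £495, leaving £3,245.
Difference: |£0 − £3,245| = £3,245.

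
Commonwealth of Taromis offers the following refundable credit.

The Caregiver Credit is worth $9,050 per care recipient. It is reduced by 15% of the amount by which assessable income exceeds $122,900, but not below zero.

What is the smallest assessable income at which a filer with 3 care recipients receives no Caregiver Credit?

Full credit = 3 × $9,050 = $27,150.
The credit falls by 15% of each dollar above $122,900, so it reaches zero when the excess is $27,150 / 15% = $181,000: income = $122,900 + $181,000 = $303,900.

$303,900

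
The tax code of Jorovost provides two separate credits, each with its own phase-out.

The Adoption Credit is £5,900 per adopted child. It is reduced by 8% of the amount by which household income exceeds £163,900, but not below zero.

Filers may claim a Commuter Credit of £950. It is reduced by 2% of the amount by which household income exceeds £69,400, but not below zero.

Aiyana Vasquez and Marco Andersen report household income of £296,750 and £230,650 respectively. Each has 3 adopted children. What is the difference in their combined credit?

£5,288

Aiyana (£296,750): Adoption Credit: base = 3 × £5,900 = £17,700. 8% of the £132,850 excess over £163,900 is £10,628; credit = £17,700 − £10,628 = £7,072. Commuter Credit: 2% of the £227,350 excess over £69,400 is £4,547 ≥ base, so the credit is £0. total £7,072 + £0 = £7,072
Marco (£230,650): Adoption Credit: base = 3 × £5,900 = £17,700. 8% of the £66,750 excess over £163,900 is £5,340; credit = £17,700 − £5,340 = £12,360. Commuter Credit: 2% of the £161,250 excess over £69,400 is £3,225 ≥ base, so the credit is £0. total £12,360 + £0 = £12,360
Difference: |£7,072 − £12,360| = £5,288.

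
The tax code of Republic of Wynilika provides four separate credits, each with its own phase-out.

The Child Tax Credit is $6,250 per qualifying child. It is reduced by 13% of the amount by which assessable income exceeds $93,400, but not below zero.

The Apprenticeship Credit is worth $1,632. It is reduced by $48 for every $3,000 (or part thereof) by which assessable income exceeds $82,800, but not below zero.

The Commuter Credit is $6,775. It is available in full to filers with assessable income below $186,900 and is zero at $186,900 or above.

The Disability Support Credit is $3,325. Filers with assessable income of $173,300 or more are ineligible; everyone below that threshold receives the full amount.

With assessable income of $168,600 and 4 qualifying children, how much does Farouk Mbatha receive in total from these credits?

Child Tax Credit: base = 4 × $6,250 = $25,000. 13% of the $75,200 excess over $93,400 is $9,776; credit = $25,000 − $9,776 = $15,224.
Apprenticeship Credit: income exceeds $82,800 by $85,800, which is 29 full-or-partial $3,000 increments; reduction = 29 × $48 = $1,392, leaving $240.
Commuter Credit: $168,600 is below the $186,900 cutoff, so the full $6,775 applies.
Disability Support Credit: $168,600 is below the $173,300 cutoff, so the full $3,325 applies.
Total: $15,224 + $240 + $6,775 + $3,325 = $25,564.

$25,564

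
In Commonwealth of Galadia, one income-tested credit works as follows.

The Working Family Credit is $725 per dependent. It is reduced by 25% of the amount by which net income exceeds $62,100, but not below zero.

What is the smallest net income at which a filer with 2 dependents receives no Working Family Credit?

Full credit = 2 × $725 = $1,450.
The credit falls by 25% of each dollar above $62,100, so it reaches zero when the excess is $1,450 / 25% = $5,800: income = $62,100 + $5,800 = $67,900.

$67,900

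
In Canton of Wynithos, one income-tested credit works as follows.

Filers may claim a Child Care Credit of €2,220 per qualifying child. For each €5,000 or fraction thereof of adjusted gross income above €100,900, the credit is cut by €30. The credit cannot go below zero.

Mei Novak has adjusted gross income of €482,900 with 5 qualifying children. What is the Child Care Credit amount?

€8,790

Child Care Credit: base = 5 × €2,220 = €11,100. income exceeds €100,900 by €382,000, which is 77 full-or-partial €5,000 increments; reduction = 77 × €30 = €2,310, leaving €8,790.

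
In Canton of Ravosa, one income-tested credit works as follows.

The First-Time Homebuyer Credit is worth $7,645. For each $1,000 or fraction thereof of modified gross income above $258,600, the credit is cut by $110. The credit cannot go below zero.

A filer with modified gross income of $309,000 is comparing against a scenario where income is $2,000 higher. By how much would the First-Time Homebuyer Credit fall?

At $309,000 — income exceeds $258,600 by $50,400, which is 51 full-or-partial $1,000 increments; reduction = 51 × $110 = $5,610, leaving $2,035.
At $311,000 — income exceeds $258,600 by $52,400, which is 53 full-or-partial $1,000 increments; reduction = 53 × $110 = $5,830, leaving $1,815.
Lost: $2,035 − $1,815 = $220.

$220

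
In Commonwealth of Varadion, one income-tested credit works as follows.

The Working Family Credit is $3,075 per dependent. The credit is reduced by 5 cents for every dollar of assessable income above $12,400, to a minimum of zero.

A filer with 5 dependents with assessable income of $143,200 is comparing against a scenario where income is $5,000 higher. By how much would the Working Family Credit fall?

At $143,200 — base = 5 × $3,075 = $15,375. 5% of the $130,800 excess over $12,400 is $6,540; credit = $15,375 − $6,540 = $8,835.
At $148,200 — base = 5 × $3,075 = $15,375. 5% of the $135,800 excess over $12,400 is $6,790; credit = $15,375 − $6,790 = $8,585.
Lost: $8,835 − $8,585 = $250.

$250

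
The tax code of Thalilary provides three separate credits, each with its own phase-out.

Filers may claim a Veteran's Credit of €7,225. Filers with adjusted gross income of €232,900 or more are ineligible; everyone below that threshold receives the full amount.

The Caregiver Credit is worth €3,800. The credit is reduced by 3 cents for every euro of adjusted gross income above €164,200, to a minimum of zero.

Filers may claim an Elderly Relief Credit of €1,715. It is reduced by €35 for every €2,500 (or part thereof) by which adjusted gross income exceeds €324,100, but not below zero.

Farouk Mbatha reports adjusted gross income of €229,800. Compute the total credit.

€10,772

Veteran's Credit: €229,800 is below the €232,900 cutoff, so the full €7,225 applies.
Caregiver Credit: 3% of the €65,600 excess over €164,200 is €1,968; credit = €3,800 − €1,968 = €1,832.
Elderly Relief Credit: €229,800 is at or below the €324,100 threshold, so the full €1,715 applies.
Total: €7,225 + €1,832 + €1,715 = €10,772.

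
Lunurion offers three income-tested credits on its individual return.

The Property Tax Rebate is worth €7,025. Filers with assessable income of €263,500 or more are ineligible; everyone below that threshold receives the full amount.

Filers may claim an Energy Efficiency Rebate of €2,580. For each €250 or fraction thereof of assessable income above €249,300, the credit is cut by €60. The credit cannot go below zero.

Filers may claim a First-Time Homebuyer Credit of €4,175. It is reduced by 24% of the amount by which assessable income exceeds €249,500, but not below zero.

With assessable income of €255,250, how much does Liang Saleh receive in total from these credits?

€10,960

Property Tax Rebate: €255,250 is below the €263,500 cutoff, so the full €7,025 applies.
Energy Efficiency Rebate: income exceeds €249,300 by €5,950, which is 24 full-or-partial €250 increments; reduction = 24 × €60 = €1,440, leaving €1,140.
First-Time Homebuyer Credit: 24% of the €5,750 excess over €249,500 is €1,380; credit = €4,175 − €1,380 = €2,795.
Total: €7,025 + €1,140 + €2,795 = €10,960.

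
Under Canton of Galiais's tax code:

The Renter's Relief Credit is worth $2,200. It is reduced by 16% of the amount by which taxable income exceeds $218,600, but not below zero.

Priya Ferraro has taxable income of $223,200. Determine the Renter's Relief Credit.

Renter's Relief Credit: 16% of the $4,600 excess over $218,600 is $736; credit = $2,200 − $736 = $1,464.

$1,464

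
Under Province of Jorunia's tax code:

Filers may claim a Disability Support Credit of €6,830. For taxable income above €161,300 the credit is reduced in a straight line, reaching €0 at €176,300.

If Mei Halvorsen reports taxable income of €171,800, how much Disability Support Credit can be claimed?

Disability Support Credit: €171,800 is €10,500 into a €15,000 phase-out range, leaving 4,500/15,000 of the credit: €6,830 × 4,500/15,000 = €2,049.

€2,049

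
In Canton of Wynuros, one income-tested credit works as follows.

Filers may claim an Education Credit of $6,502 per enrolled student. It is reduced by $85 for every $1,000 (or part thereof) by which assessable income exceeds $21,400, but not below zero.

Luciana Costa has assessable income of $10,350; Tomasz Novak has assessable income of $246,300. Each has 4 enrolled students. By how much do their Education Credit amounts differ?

$19,125

Luciana ($10,350): Education Credit: base = 4 × $6,502 = $26,008. $10,350 is at or below the $21,400 threshold, so the full $26,008 applies.
Tomasz ($246,300): Education Credit: base = 4 × $6,502 = $26,008. income exceeds $21,400 by $224,900, which is 225 full-or-partial $1,000 increments; reduction = 225 × $85 = $19,125, leaving $6,883.
Difference: |$26,008 − $6,883| = $19,125.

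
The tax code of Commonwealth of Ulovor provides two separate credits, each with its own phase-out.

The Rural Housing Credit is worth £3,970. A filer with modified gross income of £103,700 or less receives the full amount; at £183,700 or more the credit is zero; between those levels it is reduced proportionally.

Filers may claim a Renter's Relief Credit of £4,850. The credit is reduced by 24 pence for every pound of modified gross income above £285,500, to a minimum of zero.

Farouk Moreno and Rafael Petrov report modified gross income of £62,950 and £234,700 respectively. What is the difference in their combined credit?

£3,970

Farouk (£62,950): Rural Housing Credit: £62,950 is at or below the £103,700 threshold, so the full £3,970 applies. Renter's Relief Credit: £62,950 is at or below the £285,500 threshold, so the full £4,850 applies. total £3,970 + £4,850 = £8,820
Rafael (£234,700): Rural Housing Credit: £234,700 is at or above £183,700, so the credit is £0. Renter's Relief Credit: £234,700 is at or below the £285,500 threshold, so the full £4,850 applies. total £0 + £4,850 = £4,850
Difference: |£8,820 − £4,850| = £3,970.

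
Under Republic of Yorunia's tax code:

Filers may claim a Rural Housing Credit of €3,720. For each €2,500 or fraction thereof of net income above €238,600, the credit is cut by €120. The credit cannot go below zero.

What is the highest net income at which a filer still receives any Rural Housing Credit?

After 30 increments the reduction is 30 × €120 = €3,600, leaving €120; one more increment wipes it out. Increment 30 ends at excess 30 × €2,500 = €75,000, so the highest qualifying income is €238,600 + €75,000 = €313,600.

€313,600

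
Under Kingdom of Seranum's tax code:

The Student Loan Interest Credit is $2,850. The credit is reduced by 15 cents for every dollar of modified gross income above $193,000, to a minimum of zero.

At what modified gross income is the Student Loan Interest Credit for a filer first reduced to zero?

The credit falls by 15% of each dollar above $193,000, so it reaches zero when the excess is $2,850 / 15% = $19,000: income = $193,000 + $19,000 = $212,000.

$212,000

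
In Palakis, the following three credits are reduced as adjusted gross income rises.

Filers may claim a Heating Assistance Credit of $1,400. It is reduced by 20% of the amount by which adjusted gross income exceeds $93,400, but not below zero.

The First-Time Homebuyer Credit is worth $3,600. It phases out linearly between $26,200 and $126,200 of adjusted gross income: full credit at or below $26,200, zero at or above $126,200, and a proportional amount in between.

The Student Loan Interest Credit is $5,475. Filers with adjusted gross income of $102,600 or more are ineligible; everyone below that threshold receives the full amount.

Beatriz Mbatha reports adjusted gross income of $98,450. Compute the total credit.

Heating Assistance Credit: 20% of the $5,050 excess over $93,400 is $1,010; credit = $1,400 − $1,010 = $390.
First-Time Homebuyer Credit: $98,450 is $72,250 into a $100,000 phase-out range, leaving 27,750/100,000 of the credit: $3,600 × 27,750/100,000 = $999.
Student Loan Interest Credit: $98,450 is below the $102,600 cutoff, so the full $5,475 applies.
Total: $390 + $999 + $5,475 = $6,864.

$6,864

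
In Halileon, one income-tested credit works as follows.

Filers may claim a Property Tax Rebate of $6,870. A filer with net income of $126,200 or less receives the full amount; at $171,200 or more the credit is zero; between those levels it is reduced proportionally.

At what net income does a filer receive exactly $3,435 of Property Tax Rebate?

$3,435 is 3,435/6,870 of the full $6,870, so 3,435/6,870 of the $45,000 range has been used: income = $126,200 + $45,000 × 3,435/6,870 = $148,700.

$148,700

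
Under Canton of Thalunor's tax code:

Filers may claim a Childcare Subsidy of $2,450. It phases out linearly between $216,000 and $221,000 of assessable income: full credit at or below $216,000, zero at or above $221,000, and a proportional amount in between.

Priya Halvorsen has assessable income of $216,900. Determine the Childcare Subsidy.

Childcare Subsidy: $216,900 is $900 into a $5,000 phase-out range, leaving 4,100/5,000 of the credit: $2,450 × 4,100/5,000 = $2,009.

$2,009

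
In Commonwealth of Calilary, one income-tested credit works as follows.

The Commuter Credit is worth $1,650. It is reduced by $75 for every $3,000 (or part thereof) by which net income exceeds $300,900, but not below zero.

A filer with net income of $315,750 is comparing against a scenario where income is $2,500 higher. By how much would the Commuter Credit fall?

$75

At $315,750 — income exceeds $300,900 by $14,850, which is 5 full-or-partial $3,000 increments; reduction = 5 × $75 = $375, leaving $1,275.
At $318,250 — income exceeds $300,900 by $17,350, which is 6 full-or-partial $3,000 increments; reduction = 6 × $75 = $450, leaving $1,200.
Lost: $1,275 − $1,200 = $75.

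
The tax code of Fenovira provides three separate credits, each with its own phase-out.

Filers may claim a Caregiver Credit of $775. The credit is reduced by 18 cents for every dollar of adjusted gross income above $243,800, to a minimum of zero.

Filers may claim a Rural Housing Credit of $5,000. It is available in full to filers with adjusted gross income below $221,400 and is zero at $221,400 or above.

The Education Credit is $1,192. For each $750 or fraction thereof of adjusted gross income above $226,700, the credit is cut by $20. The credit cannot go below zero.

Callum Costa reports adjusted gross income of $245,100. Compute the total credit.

Caregiver Credit: 18% of the $1,300 excess over $243,800 is $234; credit = $775 − $234 = $541.
Rural Housing Credit: $245,100 meets or exceeds the $221,400 cutoff, so the credit is $0.
Education Credit: income exceeds $226,700 by $18,400, which is 25 full-or-partial $750 increments; reduction = 25 × $20 = $500, leaving $692.
Total: $541 + $0 + $692 = $1,233.

$1,233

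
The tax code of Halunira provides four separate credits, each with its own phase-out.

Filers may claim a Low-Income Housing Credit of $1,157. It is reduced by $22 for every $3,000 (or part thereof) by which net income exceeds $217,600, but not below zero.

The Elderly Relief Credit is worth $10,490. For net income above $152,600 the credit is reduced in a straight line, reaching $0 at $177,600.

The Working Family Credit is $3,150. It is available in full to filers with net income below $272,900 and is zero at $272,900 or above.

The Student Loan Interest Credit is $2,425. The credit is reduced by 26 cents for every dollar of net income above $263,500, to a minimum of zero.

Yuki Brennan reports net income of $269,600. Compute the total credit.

$4,750

Low-Income Housing Credit: income exceeds $217,600 by $52,000, which is 18 full-or-partial $3,000 increments; reduction = 18 × $22 = $396, leaving $761.
Elderly Relief Credit: $269,600 is at or above $177,600, so the credit is $0.
Working Family Credit: $269,600 is below the $272,900 cutoff, so the full $3,150 applies.
Student Loan Interest Credit: 26% of the $6,100 excess over $263,500 is $1,586; credit = $2,425 − $1,586 = $839.
Total: $761 + $0 + $3,150 + $839 = $4,750.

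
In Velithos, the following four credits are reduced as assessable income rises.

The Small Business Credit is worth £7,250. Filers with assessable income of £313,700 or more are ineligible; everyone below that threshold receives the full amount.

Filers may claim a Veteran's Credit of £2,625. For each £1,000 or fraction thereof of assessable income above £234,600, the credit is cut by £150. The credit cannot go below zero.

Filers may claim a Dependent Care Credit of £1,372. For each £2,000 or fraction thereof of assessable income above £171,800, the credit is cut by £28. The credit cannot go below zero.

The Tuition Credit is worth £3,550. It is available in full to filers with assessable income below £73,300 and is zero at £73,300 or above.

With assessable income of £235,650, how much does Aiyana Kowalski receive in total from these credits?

£10,051

Small Business Credit: £235,650 is below the £313,700 cutoff, so the full £7,250 applies.
Veteran's Credit: income exceeds £234,600 by £1,050, which is 2 full-or-partial £1,000 increments; reduction = 2 × £150 = £300, leaving £2,325.
Dependent Care Credit: income exceeds £171,800 by £63,850, which is 32 full-or-partial £2,000 increments; reduction = 32 × £28 = £896, leaving £476.
Tuition Credit: £235,650 meets or exceeds the £73,300 cutoff, so the credit is £0.
Total: £7,250 + £2,325 + £476 + £0 = £10,051.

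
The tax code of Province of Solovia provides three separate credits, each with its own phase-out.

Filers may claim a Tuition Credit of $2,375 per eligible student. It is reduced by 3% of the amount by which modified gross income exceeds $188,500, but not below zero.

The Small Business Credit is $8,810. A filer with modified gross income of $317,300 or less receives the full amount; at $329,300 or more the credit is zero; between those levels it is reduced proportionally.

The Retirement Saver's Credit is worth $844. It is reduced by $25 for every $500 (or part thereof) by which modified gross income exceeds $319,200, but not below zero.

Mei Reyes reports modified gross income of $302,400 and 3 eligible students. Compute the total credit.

$13,362

Tuition Credit: base = 3 × $2,375 = $7,125. 3% of the $113,900 excess over $188,500 is $3,417; credit = $7,125 − $3,417 = $3,708.
Small Business Credit: $302,400 is at or below the $317,300 threshold, so the full $8,810 applies.
Retirement Saver's Credit: $302,400 is at or below the $319,200 threshold, so the full $844 applies.
Total: $3,708 + $8,810 + $844 = $13,362.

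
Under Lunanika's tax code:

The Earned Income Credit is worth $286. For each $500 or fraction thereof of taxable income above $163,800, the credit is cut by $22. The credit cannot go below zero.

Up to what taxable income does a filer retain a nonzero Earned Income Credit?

$169,800

After 12 increments the reduction is 12 × $22 = $264, leaving $22; one more increment wipes it out. Increment 12 ends at excess 12 × $500 = $6,000, so the highest qualifying income is $163,800 + $6,000 = $169,800.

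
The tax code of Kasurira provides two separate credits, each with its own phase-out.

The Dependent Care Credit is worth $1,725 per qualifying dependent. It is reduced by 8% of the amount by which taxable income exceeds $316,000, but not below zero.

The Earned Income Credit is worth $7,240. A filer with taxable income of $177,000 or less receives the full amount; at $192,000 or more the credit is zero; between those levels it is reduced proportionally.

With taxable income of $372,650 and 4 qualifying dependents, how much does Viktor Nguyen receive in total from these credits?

$2,368

Dependent Care Credit: base = 4 × $1,725 = $6,900. 8% of the $56,650 excess over $316,000 is $4,532; credit = $6,900 − $4,532 = $2,368.
Earned Income Credit: $372,650 is at or above $192,000, so the credit is $0.
Total: $2,368 + $0 = $2,368.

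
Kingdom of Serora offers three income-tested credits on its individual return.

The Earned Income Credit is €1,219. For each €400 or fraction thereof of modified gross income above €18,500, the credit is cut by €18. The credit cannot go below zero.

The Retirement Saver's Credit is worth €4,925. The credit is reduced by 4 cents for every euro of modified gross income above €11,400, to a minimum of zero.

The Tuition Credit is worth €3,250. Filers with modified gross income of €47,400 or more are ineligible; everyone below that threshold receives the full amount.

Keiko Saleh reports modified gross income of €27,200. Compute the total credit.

Earned Income Credit: income exceeds €18,500 by €8,700, which is 22 full-or-partial €400 increments; reduction = 22 × €18 = €396, leaving €823.
Retirement Saver's Credit: 4% of the €15,800 excess over €11,400 is €632; credit = €4,925 − €632 = €4,293.
Tuition Credit: €27,200 is below the €47,400 cutoff, so the full €3,250 applies.
Total: €823 + €4,293 + €3,250 = €8,366.

€8,366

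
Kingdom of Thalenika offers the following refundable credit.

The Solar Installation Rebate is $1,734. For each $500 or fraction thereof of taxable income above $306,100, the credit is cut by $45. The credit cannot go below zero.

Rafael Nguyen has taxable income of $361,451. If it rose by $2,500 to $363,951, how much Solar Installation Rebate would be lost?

At $361,451 — income exceeds $306,100 by $55,351 → 111 increments × $45 = $4,995 ≥ base, so the credit is $0.
At $363,951 — income exceeds $306,100 by $57,851 → 116 increments × $45 = $5,220 ≥ base, so the credit is $0.
Lost: $0 − $0 = $0.

$0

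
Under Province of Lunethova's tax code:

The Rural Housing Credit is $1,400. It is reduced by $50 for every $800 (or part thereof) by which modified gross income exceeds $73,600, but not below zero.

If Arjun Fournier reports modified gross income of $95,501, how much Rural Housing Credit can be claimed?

Rural Housing Credit: income exceeds $73,600 by $21,901 → 28 increments × $50 = $1,400 ≥ base, so the credit is $0.

$0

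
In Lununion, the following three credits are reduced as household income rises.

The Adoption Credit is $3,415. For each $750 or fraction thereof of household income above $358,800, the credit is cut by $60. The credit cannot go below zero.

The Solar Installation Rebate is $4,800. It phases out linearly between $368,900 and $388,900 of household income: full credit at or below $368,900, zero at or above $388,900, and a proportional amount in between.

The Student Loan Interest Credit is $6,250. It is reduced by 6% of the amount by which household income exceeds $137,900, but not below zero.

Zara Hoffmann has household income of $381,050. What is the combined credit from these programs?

Adoption Credit: income exceeds $358,800 by $22,250, which is 30 full-or-partial $750 increments; reduction = 30 × $60 = $1,800, leaving $1,615.
Solar Installation Rebate: $381,050 is $12,150 into a $20,000 phase-out range, leaving 7,850/20,000 of the credit: $4,800 × 7,850/20,000 = $1,884.
Student Loan Interest Credit: 6% of the $243,150 excess over $137,900 is $14,589 ≥ base, so the credit is $0.
Total: $1,615 + $1,884 + $0 = $3,499.

$3,499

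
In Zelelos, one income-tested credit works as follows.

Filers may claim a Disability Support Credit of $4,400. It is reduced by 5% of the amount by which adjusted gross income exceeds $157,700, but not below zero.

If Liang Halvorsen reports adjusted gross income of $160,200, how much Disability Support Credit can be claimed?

Disability Support Credit: 5% of the $2,500 excess over $157,700 is $125; credit = $4,400 − $125 = $4,275.

$4,275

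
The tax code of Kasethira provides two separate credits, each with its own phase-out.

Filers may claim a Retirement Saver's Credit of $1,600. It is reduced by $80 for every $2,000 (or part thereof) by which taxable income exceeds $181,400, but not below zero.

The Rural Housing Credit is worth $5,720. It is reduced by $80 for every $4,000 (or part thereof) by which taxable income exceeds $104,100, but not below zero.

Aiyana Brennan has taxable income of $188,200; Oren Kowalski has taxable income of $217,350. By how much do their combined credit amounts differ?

Aiyana ($188,200): Retirement Saver's Credit: income exceeds $181,400 by $6,800, which is 4 full-or-partial $2,000 increments; reduction = 4 × $80 = $320, leaving $1,280. Rural Housing Credit: income exceeds $104,100 by $84,100, which is 22 full-or-partial $4,000 increments; reduction = 22 × $80 = $1,760, leaving $3,960. total $1,280 + $3,960 = $5,240
Oren ($217,350): Retirement Saver's Credit: income exceeds $181,400 by $35,950, which is 18 full-or-partial $2,000 increments; reduction = 18 × $80 = $1,440, leaving $160. Rural Housing Credit: income exceeds $104,100 by $113,250, which is 29 full-or-partial $4,000 increments; reduction = 29 × $80 = $2,320, leaving $3,400. total $160 + $3,400 = $3,560
Difference: |$5,240 − $3,560| = $1,680.

$1,680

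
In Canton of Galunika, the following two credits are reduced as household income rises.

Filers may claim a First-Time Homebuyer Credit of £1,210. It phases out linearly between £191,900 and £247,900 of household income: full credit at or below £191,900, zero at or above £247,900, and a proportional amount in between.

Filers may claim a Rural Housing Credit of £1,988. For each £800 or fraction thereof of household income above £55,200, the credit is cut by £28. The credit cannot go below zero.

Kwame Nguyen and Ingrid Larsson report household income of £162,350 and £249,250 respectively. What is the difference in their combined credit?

£1,210

Kwame (£162,350): First-Time Homebuyer Credit: £162,350 is at or below the £191,900 threshold, so the full £1,210 applies. Rural Housing Credit: income exceeds £55,200 by £107,150 → 134 increments × £28 = £3,752 ≥ base, so the credit is £0. total £1,210 + £0 = £1,210
Ingrid (£249,250): First-Time Homebuyer Credit: £249,250 is at or above £247,900, so the credit is £0. Rural Housing Credit: income exceeds £55,200 by £194,050 → 243 increments × £28 = £6,804 ≥ base, so the credit is £0. total £0 + £0 = £0
Difference: |£1,210 − £0| = £1,210.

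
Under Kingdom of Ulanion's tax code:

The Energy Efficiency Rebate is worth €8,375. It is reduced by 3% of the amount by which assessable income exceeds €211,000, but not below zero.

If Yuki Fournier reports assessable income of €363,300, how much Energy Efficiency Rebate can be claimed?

€3,806

Energy Efficiency Rebate: 3% of the €152,300 excess over €211,000 is €4,569; credit = €8,375 − €4,569 = €3,806.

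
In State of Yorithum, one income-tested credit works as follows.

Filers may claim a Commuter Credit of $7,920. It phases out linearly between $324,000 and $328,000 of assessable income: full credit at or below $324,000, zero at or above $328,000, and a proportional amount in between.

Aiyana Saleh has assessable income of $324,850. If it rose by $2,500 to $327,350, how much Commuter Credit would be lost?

At $324,850 — $324,850 is $850 into a $4,000 phase-out range, leaving 3,150/4,000 of the credit: $7,920 × 3,150/4,000 = $6,237.
At $327,350 — $327,350 is $3,350 into a $4,000 phase-out range, leaving 650/4,000 of the credit: $7,920 × 650/4,000 = $1,287.
Lost: $6,237 − $1,287 = $4,950.

$4,950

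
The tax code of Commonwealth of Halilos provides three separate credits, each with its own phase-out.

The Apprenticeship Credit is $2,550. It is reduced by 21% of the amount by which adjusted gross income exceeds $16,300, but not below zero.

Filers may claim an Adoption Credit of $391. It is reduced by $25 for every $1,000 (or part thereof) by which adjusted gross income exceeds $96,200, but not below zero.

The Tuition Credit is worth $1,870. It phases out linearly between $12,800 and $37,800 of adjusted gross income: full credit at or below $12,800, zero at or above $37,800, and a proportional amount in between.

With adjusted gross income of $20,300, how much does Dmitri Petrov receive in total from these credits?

Apprenticeship Credit: 21% of the $4,000 excess over $16,300 is $840; credit = $2,550 − $840 = $1,710.
Adoption Credit: $20,300 is at or below the $96,200 threshold, so the full $391 applies.
Tuition Credit: $20,300 is $7,500 into a $25,000 phase-out range, leaving 17,500/25,000 of the credit: $1,870 × 17,500/25,000 = $1,309.
Total: $1,710 + $391 + $1,309 = $3,410.

$3,410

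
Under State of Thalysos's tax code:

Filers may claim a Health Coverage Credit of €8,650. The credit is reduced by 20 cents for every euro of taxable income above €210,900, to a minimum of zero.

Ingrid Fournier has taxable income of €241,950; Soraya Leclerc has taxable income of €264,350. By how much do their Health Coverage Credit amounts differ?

Ingrid (€241,950): Health Coverage Credit: 20% of the €31,050 excess over €210,900 is €6,210; credit = €8,650 − €6,210 = €2,440.
Soraya (€264,350): Health Coverage Credit: 20% of the €53,450 excess over €210,900 is €10,690 ≥ base, so the credit is €0.
Difference: |€2,440 − €0| = €2,440.

€2,440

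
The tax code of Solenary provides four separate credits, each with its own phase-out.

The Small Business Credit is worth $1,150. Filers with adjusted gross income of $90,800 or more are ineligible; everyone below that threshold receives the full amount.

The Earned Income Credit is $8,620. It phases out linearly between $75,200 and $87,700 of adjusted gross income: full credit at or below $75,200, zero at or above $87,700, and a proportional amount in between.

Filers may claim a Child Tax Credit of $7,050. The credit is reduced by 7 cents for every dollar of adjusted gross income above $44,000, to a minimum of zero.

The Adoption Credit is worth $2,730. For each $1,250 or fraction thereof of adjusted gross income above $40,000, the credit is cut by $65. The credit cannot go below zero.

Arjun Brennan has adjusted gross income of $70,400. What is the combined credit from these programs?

$16,077

Small Business Credit: $70,400 is below the $90,800 cutoff, so the full $1,150 applies.
Earned Income Credit: $70,400 is at or below the $75,200 threshold, so the full $8,620 applies.
Child Tax Credit: 7% of the $26,400 excess over $44,000 is $1,848; credit = $7,050 − $1,848 = $5,202.
Adoption Credit: income exceeds $40,000 by $30,400, which is 25 full-or-partial $1,250 increments; reduction = 25 × $65 = $1,625, leaving $1,105.
Total: $1,150 + $8,620 + $5,202 + $1,105 = $16,077.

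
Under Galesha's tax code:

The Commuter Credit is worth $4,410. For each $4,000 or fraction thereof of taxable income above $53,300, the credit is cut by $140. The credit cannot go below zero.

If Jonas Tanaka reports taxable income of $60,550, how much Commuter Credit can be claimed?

Commuter Credit: income exceeds $53,300 by $7,250, which is 2 full-or-partial $4,000 increments; reduction = 2 × $140 = $280, leaving $4,130.

$4,130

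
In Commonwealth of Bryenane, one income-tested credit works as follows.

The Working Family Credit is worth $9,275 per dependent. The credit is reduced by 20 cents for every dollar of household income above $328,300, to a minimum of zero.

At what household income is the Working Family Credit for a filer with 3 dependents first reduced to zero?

$467,425

Full credit = 3 × $9,275 = $27,825.
The credit falls by 20% of each dollar above $328,300, so it reaches zero when the excess is $27,825 / 20% = $139,125: income = $328,300 + $139,125 = $467,425.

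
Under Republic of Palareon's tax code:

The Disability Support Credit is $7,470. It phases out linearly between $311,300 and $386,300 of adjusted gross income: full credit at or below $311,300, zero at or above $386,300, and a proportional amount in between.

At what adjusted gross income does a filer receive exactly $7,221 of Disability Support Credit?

$313,800

$7,221 is 7,221/7,470 of the full $7,470, so 249/7,470 of the $75,000 range has been used: income = $311,300 + $75,000 × 249/7,470 = $313,800.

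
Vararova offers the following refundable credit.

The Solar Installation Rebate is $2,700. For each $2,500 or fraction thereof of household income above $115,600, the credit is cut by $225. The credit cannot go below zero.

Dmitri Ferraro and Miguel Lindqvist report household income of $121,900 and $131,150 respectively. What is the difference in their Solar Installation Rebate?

$900

Dmitri ($121,900): Solar Installation Rebate: income exceeds $115,600 by $6,300, which is 3 full-or-partial $2,500 increments; reduction = 3 × $225 = $675, leaving $2,025.
Miguel ($131,150): Solar Installation Rebate: income exceeds $115,600 by $15,550, which is 7 full-or-partial $2,500 increments; reduction = 7 × $225 = $1,575, leaving $1,125.
Difference: |$2,025 − $1,125| = $900.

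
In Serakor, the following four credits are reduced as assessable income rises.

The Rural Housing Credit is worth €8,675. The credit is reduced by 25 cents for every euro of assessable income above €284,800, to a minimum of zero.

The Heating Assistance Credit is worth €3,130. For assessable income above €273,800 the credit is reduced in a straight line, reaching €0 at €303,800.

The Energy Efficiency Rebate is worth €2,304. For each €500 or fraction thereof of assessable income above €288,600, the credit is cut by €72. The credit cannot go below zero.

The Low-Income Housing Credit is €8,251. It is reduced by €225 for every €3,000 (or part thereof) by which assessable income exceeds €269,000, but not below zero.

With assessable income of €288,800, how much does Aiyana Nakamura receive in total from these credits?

Rural Housing Credit: 25% of the €4,000 excess over €284,800 is €1,000; credit = €8,675 − €1,000 = €7,675.
Heating Assistance Credit: €288,800 is €15,000 into a €30,000 phase-out range, leaving 15,000/30,000 of the credit: €3,130 × 15,000/30,000 = €1,565.
Energy Efficiency Rebate: income exceeds €288,600 by €200, which is 1 full-or-partial €500 increment; reduction = 1 × €72 = €72, leaving €2,232.
Low-Income Housing Credit: income exceeds €269,000 by €19,800, which is 7 full-or-partial €3,000 increments; reduction = 7 × €225 = €1,575, leaving €6,676.
Total: €7,675 + €1,565 + €2,232 + €6,676 = €18,148.

€18,148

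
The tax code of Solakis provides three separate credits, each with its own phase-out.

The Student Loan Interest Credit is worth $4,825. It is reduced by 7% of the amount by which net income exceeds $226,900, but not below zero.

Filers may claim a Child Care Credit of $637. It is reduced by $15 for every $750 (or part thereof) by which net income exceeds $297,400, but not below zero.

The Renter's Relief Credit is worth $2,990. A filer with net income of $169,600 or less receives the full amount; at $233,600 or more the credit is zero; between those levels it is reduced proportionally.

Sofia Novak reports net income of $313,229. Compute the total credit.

$307

Student Loan Interest Credit: 7% of the $86,329 excess over $226,900 is $6,043.03 ≥ base, so the credit is $0.
Child Care Credit: income exceeds $297,400 by $15,829, which is 22 full-or-partial $750 increments; reduction = 22 × $15 = $330, leaving $307.
Renter's Relief Credit: $313,229 is at or above $233,600, so the credit is $0.
Total: $0 + $307 + $0 = $307.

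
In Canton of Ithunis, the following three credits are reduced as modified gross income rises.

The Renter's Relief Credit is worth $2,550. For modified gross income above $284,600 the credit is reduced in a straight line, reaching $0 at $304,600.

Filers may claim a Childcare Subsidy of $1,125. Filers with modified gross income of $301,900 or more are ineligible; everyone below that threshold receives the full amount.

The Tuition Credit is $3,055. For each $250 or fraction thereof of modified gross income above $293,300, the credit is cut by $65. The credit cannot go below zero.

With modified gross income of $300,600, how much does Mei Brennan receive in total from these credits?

$2,740

Renter's Relief Credit: $300,600 is $16,000 into a $20,000 phase-out range, leaving 4,000/20,000 of the credit: $2,550 × 4,000/20,000 = $510.
Childcare Subsidy: $300,600 is below the $301,900 cutoff, so the full $1,125 applies.
Tuition Credit: income exceeds $293,300 by $7,300, which is 30 full-or-partial $250 increments; reduction = 30 × $65 = $1,950, leaving $1,105.
Total: $510 + $1,125 + $1,105 = $2,740.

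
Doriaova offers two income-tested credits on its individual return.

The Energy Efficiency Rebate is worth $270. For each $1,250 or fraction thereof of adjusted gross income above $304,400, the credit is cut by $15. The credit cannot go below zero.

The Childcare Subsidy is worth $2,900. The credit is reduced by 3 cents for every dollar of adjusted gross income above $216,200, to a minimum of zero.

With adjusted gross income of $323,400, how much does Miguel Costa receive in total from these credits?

$30

Energy Efficiency Rebate: income exceeds $304,400 by $19,000, which is 16 full-or-partial $1,250 increments; reduction = 16 × $15 = $240, leaving $30.
Childcare Subsidy: 3% of the $107,200 excess over $216,200 is $3,216 ≥ base, so the credit is $0.
Total: $30 + $0 = $30.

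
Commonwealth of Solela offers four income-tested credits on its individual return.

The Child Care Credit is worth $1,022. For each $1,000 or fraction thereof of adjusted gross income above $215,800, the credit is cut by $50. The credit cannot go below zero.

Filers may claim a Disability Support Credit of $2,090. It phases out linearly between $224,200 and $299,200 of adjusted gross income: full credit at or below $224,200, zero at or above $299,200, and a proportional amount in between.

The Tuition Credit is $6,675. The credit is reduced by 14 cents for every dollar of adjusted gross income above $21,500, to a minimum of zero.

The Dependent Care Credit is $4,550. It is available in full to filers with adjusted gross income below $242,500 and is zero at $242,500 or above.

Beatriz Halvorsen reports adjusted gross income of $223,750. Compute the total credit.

$7,262

Child Care Credit: income exceeds $215,800 by $7,950, which is 8 full-or-partial $1,000 increments; reduction = 8 × $50 = $400, leaving $622.
Disability Support Credit: $223,750 is at or below the $224,200 threshold, so the full $2,090 applies.
Tuition Credit: 14% of the $202,250 excess over $21,500 is $28,315 ≥ base, so the credit is $0.
Dependent Care Credit: $223,750 is below the $242,500 cutoff, so the full $4,550 applies.
Total: $622 + $2,090 + $0 + $4,550 = $7,262.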